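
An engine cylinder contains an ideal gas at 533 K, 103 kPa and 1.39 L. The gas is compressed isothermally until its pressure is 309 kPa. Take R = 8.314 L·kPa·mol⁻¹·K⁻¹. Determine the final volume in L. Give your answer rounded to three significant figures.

V₂ ≈ 0.463 L

Isothermal, so P V is constant: T₂ = T₁; V₂ = V₁·(P₁/P₂) = 0.4633 L.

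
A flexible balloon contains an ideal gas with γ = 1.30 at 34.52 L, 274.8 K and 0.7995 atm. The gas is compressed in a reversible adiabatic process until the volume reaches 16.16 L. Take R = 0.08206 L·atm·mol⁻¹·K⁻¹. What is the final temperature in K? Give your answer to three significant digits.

Reversible adiabatic, γ = 1.30: T₂ = T₁·(V₁/V₂)^(γ−1) = 345.1 K; P₂ = P₁·(V₁/V₂)^γ = 2.145 atm.

T₂ ≈ 345 K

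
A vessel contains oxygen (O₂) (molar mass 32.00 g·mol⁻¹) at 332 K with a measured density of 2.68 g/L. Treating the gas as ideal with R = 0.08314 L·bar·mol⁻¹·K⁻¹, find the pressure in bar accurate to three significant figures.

P ≈ 2.31 bar

ρ = PM/(RT) ⇒ P = ρRT/M = (2.68 × 0.08314 × 332.0) / 32.00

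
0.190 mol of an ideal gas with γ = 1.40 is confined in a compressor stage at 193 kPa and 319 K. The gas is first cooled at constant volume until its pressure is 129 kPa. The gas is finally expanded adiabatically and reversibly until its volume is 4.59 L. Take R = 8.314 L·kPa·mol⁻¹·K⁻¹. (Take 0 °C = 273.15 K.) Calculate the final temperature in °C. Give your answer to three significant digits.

From PV = nRT: V₁ = nRT₁/P₁ = 2.611 L.
Isochoric, so P/T is constant: V₂ = V₁; T₂ = T₁·(P₂/P₁) = 213.2 K.
Reversible adiabatic, γ = 1.40: T₃ = T₂·(V₂/V₃)^(γ−1) = 170.1 K; P₃ = P₂·(V₂/V₃)^γ = 58.56 kPa.

T₃ ≈ -103 °C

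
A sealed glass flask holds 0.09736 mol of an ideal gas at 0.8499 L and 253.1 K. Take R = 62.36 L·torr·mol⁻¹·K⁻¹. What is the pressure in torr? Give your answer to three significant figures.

PV = nRT ⇒ P = nRT/V = (0.09736 × 62.36 × 253.1) / 0.8499

P ≈ 1.81e+03 torr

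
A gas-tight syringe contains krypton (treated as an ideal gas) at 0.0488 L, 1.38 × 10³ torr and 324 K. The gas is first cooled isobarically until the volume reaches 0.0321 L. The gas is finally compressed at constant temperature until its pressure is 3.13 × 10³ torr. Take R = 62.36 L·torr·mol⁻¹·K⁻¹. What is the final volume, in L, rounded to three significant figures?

V₃ ≈ 0.0142 L

Isobaric, so V/T is constant: P₂ = P₁; T₂ = T₁·(V₂/V₁) = 213.1 K.
Isothermal, so P V is constant: T₃ = T₂; V₃ = V₂·(P₂/P₃) = 0.01415 L.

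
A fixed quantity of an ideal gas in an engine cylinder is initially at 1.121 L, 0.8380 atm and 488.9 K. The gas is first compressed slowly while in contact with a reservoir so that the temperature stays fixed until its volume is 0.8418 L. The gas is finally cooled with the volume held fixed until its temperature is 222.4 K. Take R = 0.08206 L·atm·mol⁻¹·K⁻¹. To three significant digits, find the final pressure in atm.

Isothermal, so P V is constant: T₂ = T₁; P₂ = P₁·(V₁/V₂) = 1.116 atm.
V constant ⇒ P ∝ T: V₃ = V₂; P₃ = P₂·(T₃/T₂) = 0.5076 atm.

P₃ ≈ 0.508 atm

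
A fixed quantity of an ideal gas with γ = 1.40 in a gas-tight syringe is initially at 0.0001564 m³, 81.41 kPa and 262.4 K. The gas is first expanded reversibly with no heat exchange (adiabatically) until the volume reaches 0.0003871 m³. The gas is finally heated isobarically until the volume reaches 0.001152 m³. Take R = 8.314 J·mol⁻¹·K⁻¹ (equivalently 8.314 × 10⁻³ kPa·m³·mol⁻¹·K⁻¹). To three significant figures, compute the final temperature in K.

Adiabatic (γ = 1.40), T V^(γ−1) and P V^γ constant: T₂ = T₁·(V₁/V₂)^(γ−1) = 182.6 K; P₂ = P₁·(V₁/V₂)^γ = 22.89 kPa.
Isobaric, so V/T is constant: P₃ = P₂; T₃ = T₂·(V₃/V₂) = 543.4 K.

T₃ ≈ 543 K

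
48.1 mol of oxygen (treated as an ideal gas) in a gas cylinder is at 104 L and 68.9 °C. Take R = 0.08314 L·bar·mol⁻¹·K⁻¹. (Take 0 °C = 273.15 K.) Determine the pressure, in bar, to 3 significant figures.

P ≈ 13.2 bar

Convert: T = 342.05 K.
PV = nRT ⇒ P = nRT/V = (48.1 × 0.08314 × 342.05) / 104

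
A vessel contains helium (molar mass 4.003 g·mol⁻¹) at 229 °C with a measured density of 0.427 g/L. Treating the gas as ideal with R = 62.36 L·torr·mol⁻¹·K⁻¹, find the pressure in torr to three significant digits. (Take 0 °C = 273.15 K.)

ρ = PM/(RT) ⇒ P = ρRT/M = (0.427 × 62.36 × 502.1) / 4.003

P ≈ 3.34e+03 torr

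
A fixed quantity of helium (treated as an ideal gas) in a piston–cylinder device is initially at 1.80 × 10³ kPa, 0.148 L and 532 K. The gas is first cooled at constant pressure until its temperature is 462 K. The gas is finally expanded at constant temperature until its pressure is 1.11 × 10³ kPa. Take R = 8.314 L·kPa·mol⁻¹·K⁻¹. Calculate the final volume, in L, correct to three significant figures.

Isobaric, so V/T is constant: P₂ = P₁; V₂ = V₁·(T₂/T₁) = 0.1285 L.
T constant ⇒ Boyle's law P V = const: T₃ = T₂; V₃ = V₂·(P₂/P₃) = 0.2084 L.

V₃ ≈ 0.208 L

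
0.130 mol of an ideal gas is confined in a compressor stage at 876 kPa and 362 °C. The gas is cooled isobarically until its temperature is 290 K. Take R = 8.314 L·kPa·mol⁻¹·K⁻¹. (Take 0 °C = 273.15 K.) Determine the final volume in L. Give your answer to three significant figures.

Convert: T₁ = 635.1 K.
From PV = nRT: V₁ = nRT₁/P₁ = 0.7837 L.
P constant ⇒ V ∝ T: P₂ = P₁; V₂ = V₁·(T₂/T₁) = 0.3578 L.

V₂ ≈ 0.358 L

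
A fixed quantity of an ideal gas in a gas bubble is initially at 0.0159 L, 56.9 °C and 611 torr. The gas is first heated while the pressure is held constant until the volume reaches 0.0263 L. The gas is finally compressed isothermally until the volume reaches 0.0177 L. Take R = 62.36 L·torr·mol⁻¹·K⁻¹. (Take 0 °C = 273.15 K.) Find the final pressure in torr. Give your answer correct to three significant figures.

Convert: T₁ = 330.0 K.
Isobaric, so V/T is constant: P₂ = P₁; T₂ = T₁·(V₂/V₁) = 545.9 K.
T constant ⇒ Boyle's law P V = const: T₃ = T₂; P₃ = P₂·(V₂/V₃) = 907.9 torr.

P₃ ≈ 908 torr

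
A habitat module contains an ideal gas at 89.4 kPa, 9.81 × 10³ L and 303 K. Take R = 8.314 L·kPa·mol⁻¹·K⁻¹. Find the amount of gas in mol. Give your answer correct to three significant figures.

PV = nRT ⇒ n = PV/(RT) = (89.4 × 9.81e+03) / (8.314 × 303)

n ≈ 348 mol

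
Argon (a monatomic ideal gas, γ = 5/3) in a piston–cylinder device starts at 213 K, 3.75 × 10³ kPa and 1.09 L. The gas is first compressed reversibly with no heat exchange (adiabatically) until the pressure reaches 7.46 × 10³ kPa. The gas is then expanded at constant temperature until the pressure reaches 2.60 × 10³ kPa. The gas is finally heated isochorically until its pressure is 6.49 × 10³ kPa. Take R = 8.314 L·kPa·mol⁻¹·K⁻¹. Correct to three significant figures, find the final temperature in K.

T₄ ≈ 700 K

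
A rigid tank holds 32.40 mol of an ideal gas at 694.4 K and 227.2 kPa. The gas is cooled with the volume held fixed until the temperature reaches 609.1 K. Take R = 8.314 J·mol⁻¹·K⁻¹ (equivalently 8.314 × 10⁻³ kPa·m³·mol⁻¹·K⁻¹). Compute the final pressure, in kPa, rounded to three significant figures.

From PV = nRT: V₁ = nRT₁/P₁ = 0.8233 m³.
V constant ⇒ P ∝ T: V₂ = V₁; P₂ = P₁·(T₂/T₁) = 199.3 kPa.

P₂ ≈ 199 kPa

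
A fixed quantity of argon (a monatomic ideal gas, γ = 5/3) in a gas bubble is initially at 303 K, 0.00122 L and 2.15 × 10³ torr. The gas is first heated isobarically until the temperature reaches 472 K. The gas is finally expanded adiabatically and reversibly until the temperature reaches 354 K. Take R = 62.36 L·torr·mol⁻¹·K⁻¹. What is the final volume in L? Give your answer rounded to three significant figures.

V₃ ≈ 0.00293 L

Isobaric, so V/T is constant: P₂ = P₁; V₂ = V₁·(T₂/T₁) = 0.001900 L.
Reversible adiabatic, γ = 5/3: P₃ = P₂·(T₃/T₂)^(γ/(γ−1)) = 1047 torr; V₃ = V₂·(T₂/T₃)^(1/(γ−1)) = 0.002926 L.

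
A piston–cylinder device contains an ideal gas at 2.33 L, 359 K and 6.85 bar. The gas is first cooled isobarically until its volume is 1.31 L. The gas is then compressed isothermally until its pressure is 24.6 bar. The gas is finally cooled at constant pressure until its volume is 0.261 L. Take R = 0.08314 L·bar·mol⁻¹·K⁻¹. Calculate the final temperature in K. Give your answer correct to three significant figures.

T₄ ≈ 144 K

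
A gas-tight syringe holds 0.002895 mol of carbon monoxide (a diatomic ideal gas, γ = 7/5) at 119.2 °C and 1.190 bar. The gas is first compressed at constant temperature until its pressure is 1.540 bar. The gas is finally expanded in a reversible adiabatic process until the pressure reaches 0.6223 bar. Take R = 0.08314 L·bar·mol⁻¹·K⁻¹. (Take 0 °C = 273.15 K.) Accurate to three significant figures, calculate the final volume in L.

Convert: T₁ = 392.3 K.
From PV = nRT: V₁ = nRT₁/P₁ = 0.07936 L.
T constant ⇒ Boyle's law P V = const: T₂ = T₁; V₂ = V₁·(P₁/P₂) = 0.06132 L.
Reversible adiabatic, γ = 7/5: T₃ = T₂·(P₃/P₂)^((γ−1)/γ) = 302.9 K; V₃ = V₂·(P₂/P₃)^(1/γ) = 0.1171 L.

V₃ ≈ 0.117 L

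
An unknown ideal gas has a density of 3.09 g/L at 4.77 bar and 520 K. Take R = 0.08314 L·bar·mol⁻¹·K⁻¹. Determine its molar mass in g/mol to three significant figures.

M ≈ 28.0 g/mol

ρ = PM/(RT) ⇒ M = ρRT/P = (3.09 × 0.08314 × 520.0) / 4.77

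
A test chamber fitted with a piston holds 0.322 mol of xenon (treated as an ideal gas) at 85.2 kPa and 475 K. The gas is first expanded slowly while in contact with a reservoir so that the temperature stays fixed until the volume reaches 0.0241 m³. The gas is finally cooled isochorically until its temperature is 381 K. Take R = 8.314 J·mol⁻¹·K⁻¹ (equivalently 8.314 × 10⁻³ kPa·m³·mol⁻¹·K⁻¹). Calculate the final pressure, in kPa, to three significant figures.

P₃ ≈ 42.3 kPa

From PV = nRT: V₁ = nRT₁/P₁ = 0.01493 m³.
Isothermal, so P V is constant: T₂ = T₁; P₂ = P₁·(V₁/V₂) = 52.76 kPa.
Isochoric, so P/T is constant: V₃ = V₂; P₃ = P₂·(T₃/T₂) = 42.32 kPa.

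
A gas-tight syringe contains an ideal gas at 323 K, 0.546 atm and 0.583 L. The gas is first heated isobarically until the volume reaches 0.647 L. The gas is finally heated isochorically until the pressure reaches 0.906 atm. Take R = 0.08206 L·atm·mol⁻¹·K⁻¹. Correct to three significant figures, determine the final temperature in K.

P constant ⇒ V ∝ T: P₂ = P₁; T₂ = T₁·(V₂/V₁) = 358.5 K.
V constant ⇒ P ∝ T: V₃ = V₂; T₃ = T₂·(P₃/P₂) = 594.8 K.

T₃ ≈ 595 K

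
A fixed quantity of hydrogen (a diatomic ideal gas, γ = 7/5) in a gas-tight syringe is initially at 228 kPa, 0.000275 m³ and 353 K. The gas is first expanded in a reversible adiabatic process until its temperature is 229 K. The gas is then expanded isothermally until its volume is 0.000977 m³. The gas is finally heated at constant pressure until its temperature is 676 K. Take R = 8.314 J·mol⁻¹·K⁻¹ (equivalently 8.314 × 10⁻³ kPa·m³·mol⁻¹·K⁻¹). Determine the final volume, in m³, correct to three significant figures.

Adiabatic (γ = 7/5), T V^(γ−1) and P V^γ constant: P₂ = P₁·(T₂/T₁)^(γ/(γ−1)) = 50.14 kPa; V₂ = V₁·(T₁/T₂)^(1/(γ−1)) = 0.0008113 m³.
Isothermal, so P V is constant: T₃ = T₂; P₃ = P₂·(V₂/V₃) = 41.63 kPa.
Isobaric, so V/T is constant: P₄ = P₃; V₄ = V₃·(T₄/T₃) = 0.002884 m³.

V₄ ≈ 0.00288 m³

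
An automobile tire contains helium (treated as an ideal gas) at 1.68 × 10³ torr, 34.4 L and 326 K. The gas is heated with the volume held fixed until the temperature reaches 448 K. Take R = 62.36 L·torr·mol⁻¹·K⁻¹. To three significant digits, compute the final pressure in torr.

P₂ ≈ 2.31e+03 torr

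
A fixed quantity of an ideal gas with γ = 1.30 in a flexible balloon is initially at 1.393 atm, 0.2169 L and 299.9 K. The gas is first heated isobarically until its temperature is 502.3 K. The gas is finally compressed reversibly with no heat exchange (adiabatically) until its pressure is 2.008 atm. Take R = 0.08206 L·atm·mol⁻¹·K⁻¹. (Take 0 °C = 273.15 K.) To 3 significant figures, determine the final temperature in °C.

T₃ ≈ 273 °C

P constant ⇒ V ∝ T: P₂ = P₁; V₂ = V₁·(T₂/T₁) = 0.3633 L.
Reversible adiabatic, γ = 1.30: T₃ = T₂·(P₃/P₂)^((γ−1)/γ) = 546.5 K; V₃ = V₂·(P₂/P₃)^(1/γ) = 0.2742 L.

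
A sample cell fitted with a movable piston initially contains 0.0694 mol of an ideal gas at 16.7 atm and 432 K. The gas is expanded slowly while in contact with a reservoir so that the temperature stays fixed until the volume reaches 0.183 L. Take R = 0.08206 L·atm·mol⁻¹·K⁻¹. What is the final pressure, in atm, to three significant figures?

P₂ ≈ 13.4 atm

From PV = nRT: V₁ = nRT₁/P₁ = 0.1473 L.
Isothermal, so P V is constant: T₂ = T₁; P₂ = P₁·(V₁/V₂) = 13.44 atm.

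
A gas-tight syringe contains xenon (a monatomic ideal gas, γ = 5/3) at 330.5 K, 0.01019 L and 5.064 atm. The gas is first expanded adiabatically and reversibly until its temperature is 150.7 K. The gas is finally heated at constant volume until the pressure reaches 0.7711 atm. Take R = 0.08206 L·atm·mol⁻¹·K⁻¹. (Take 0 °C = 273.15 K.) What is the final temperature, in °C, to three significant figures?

Adiabatic (γ = 5/3), T V^(γ−1) and P V^γ constant: P₂ = P₁·(T₂/T₁)^(γ/(γ−1)) = 0.7110 atm; V₂ = V₁·(T₁/T₂)^(1/(γ−1)) = 0.03309 L.
Isochoric, so P/T is constant: V₃ = V₂; T₃ = T₂·(P₃/P₂) = 163.4 K.

T₃ ≈ -110 °C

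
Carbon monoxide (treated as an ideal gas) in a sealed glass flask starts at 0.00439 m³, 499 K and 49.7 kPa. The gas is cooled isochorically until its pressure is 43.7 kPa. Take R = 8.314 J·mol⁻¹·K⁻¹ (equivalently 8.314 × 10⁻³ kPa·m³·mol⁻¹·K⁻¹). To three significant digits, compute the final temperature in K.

Isochoric, so P/T is constant: V₂ = V₁; T₂ = T₁·(P₂/P₁) = 438.8 K.

T₂ ≈ 439 K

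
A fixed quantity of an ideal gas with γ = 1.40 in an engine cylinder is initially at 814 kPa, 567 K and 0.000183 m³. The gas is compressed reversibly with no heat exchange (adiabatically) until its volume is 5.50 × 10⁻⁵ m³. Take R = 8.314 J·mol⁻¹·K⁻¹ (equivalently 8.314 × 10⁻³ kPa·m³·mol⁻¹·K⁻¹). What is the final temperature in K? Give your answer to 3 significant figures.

Adiabatic (γ = 1.40), T V^(γ−1) and P V^γ constant: T₂ = T₁·(V₁/V₂)^(γ−1) = 917.1 K; P₂ = P₁·(V₁/V₂)^γ = 4381 kPa.

T₂ ≈ 917 K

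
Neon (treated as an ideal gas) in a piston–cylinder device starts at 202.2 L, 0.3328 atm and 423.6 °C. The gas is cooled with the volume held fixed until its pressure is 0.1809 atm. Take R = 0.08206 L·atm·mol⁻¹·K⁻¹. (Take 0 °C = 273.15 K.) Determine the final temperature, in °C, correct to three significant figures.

T₂ ≈ 106 °C

Convert: T₁ = 696.8 K.
V constant ⇒ P ∝ T: V₂ = V₁; T₂ = T₁·(P₂/P₁) = 378.7 K.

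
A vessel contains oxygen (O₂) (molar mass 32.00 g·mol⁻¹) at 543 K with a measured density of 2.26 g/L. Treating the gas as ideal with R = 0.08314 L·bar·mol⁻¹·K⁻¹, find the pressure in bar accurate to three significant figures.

P ≈ 3.19 bar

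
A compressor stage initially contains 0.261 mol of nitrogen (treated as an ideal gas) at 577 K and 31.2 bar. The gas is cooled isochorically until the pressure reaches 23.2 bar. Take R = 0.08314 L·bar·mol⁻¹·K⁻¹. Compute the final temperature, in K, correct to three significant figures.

From PV = nRT: V₁ = nRT₁/P₁ = 0.4013 L.
Isochoric, so P/T is constant: V₂ = V₁; T₂ = T₁·(P₂/P₁) = 429.1 K.

T₂ ≈ 429 K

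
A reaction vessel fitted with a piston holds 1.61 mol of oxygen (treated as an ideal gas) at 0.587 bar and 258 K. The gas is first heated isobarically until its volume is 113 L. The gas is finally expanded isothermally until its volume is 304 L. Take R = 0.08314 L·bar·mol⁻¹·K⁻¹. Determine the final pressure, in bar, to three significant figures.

P₃ ≈ 0.218 bar

From PV = nRT: V₁ = nRT₁/P₁ = 58.83 L.
P constant ⇒ V ∝ T: P₂ = P₁; T₂ = T₁·(V₂/V₁) = 495.5 K.
T constant ⇒ Boyle's law P V = const: T₃ = T₂; P₃ = P₂·(V₂/V₃) = 0.2182 bar.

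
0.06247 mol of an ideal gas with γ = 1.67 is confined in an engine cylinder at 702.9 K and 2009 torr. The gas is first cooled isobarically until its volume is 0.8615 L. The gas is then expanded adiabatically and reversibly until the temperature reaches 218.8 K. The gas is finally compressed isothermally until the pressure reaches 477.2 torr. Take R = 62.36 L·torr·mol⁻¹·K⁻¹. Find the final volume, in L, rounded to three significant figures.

V₄ ≈ 1.79 L

From PV = nRT: V₁ = nRT₁/P₁ = 1.363 L.
P constant ⇒ V ∝ T: P₂ = P₁; T₂ = T₁·(V₂/V₁) = 444.3 K.
Adiabatic (γ = 1.67), T V^(γ−1) and P V^γ constant: P₃ = P₂·(T₃/T₂)^(γ/(γ−1)) = 343.8 torr; V₃ = V₂·(T₂/T₃)^(1/(γ−1)) = 2.480 L.
T constant ⇒ Boyle's law P V = const: T₄ = T₃; V₄ = V₃·(P₃/P₄) = 1.786 L.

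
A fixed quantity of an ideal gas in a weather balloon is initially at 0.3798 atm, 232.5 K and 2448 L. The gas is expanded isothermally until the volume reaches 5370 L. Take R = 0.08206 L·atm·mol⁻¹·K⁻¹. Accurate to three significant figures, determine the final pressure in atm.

T constant ⇒ Boyle's law P V = const: T₂ = T₁; P₂ = P₁·(V₁/V₂) = 0.1731 atm.

P₂ ≈ 0.173 atm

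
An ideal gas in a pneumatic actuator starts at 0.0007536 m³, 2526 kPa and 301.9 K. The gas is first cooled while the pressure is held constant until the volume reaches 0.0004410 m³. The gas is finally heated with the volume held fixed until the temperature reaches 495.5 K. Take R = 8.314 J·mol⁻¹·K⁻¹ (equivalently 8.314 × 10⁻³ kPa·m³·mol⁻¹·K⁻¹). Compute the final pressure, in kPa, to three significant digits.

P constant ⇒ V ∝ T: P₂ = P₁; T₂ = T₁·(V₂/V₁) = 176.7 K.
Isochoric, so P/T is constant: V₃ = V₂; P₃ = P₂·(T₃/T₂) = 7085 kPa.

P₃ ≈ 7.08e+03 kPa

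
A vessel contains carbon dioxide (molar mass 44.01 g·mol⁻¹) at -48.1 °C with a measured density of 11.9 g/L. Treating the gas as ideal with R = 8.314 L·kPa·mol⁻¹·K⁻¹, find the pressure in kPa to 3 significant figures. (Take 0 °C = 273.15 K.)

P ≈ 506 kPa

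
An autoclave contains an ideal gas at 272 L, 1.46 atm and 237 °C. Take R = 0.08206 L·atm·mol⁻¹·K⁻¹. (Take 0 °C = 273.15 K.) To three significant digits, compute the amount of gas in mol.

n ≈ 9.49 mol

Convert: T = 510.15 K.
PV = nRT ⇒ n = PV/(RT) = (1.46 × 272) / (0.08206 × 510.15)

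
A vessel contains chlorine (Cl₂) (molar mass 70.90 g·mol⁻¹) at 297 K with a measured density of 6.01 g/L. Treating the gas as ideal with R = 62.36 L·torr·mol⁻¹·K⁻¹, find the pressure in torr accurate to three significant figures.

P ≈ 1.57e+03 torr

ρ = PM/(RT) ⇒ P = ρRT/M = (6.01 × 62.36 × 297.0) / 70.90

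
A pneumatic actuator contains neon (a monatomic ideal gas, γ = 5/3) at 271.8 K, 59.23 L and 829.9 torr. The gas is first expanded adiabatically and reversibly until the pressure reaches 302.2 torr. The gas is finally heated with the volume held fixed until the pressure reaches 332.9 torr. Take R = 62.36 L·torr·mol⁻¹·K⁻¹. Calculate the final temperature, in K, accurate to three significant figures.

Reversible adiabatic, γ = 5/3: T₂ = T₁·(P₂/P₁)^((γ−1)/γ) = 181.4 K; V₂ = V₁·(P₁/P₂)^(1/γ) = 108.6 L.
Isochoric, so P/T is constant: V₃ = V₂; T₃ = T₂·(P₃/P₂) = 199.9 K.

T₃ ≈ 200 K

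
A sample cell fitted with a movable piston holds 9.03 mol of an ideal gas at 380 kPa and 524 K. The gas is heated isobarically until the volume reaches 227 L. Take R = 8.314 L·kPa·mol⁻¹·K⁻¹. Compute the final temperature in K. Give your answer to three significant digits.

T₂ ≈ 1.15e+03 K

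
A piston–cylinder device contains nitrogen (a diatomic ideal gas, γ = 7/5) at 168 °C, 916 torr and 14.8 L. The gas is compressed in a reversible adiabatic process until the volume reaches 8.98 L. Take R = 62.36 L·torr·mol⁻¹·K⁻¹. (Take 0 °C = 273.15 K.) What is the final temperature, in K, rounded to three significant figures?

Convert: T₁ = 441.1 K.
Adiabatic (γ = 7/5), T V^(γ−1) and P V^γ constant: T₂ = T₁·(V₁/V₂)^(γ−1) = 538.7 K; P₂ = P₁·(V₁/V₂)^γ = 1844 torr.

T₂ ≈ 539 K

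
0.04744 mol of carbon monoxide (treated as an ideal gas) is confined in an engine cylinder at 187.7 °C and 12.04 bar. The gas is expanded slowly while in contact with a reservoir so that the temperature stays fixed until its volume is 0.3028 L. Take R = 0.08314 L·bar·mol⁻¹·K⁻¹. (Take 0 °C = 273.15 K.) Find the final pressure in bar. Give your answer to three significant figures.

P₂ ≈ 6.00 bar

Convert: T₁ = 460.8 K.
From PV = nRT: V₁ = nRT₁/P₁ = 0.1510 L.
Isothermal, so P V is constant: T₂ = T₁; P₂ = P₁·(V₁/V₂) = 6.003 bar.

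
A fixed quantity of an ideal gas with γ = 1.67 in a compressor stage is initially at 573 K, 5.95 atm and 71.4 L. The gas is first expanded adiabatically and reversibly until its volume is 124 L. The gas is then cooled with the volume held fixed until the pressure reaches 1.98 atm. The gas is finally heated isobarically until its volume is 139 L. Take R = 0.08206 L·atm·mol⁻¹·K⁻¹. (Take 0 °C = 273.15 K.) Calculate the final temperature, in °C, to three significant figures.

T₄ ≈ 98.1 °C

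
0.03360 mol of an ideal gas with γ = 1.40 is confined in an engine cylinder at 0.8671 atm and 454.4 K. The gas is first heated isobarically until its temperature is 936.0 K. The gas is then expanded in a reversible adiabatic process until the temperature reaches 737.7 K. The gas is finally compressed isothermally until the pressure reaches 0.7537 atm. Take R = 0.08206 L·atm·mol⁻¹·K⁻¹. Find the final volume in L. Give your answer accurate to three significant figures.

From PV = nRT: V₁ = nRT₁/P₁ = 1.445 L.
Isobaric, so V/T is constant: P₂ = P₁; V₂ = V₁·(T₂/T₁) = 2.976 L.
Adiabatic (γ = 1.40), T V^(γ−1) and P V^γ constant: P₃ = P₂·(T₃/T₂)^(γ/(γ−1)) = 0.3769 atm; V₃ = V₂·(T₂/T₃)^(1/(γ−1)) = 5.397 L.
Isothermal, so P V is constant: T₄ = T₃; V₄ = V₃·(P₃/P₄) = 2.699 L.

V₄ ≈ 2.70 L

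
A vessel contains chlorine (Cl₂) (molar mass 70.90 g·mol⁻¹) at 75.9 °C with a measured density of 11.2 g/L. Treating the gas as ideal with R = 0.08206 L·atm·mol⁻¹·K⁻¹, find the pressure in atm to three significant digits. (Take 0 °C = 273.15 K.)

P ≈ 4.52 atm

ρ = PM/(RT) ⇒ P = ρRT/M = (11.2 × 0.08206 × 349.0) / 70.90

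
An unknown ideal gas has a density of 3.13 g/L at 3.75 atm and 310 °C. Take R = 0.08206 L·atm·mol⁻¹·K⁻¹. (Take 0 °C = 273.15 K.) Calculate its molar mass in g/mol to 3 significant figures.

M ≈ 39.9 g/mol

ρ = PM/(RT) ⇒ M = ρRT/P = (3.13 × 0.08206 × 583.1) / 3.75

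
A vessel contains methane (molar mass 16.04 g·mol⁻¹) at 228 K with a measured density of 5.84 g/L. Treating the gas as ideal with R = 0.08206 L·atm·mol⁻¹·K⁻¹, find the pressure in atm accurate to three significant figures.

ρ = PM/(RT) ⇒ P = ρRT/M = (5.84 × 0.08206 × 228.0) / 16.04

P ≈ 6.81 atm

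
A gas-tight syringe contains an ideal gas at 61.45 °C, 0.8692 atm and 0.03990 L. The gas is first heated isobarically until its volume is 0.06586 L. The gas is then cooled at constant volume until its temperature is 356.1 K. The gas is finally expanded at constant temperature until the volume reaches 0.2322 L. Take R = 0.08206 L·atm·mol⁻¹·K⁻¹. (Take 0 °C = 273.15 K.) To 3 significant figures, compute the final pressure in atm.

Convert: T₁ = 334.6 K.
P constant ⇒ V ∝ T: P₂ = P₁; T₂ = T₁·(V₂/V₁) = 552.3 K.
Isochoric, so P/T is constant: V₃ = V₂; P₃ = P₂·(T₃/T₂) = 0.5604 atm.
Isothermal, so P V is constant: T₄ = T₃; P₄ = P₃·(V₃/V₄) = 0.1590 atm.

P₄ ≈ 0.159 atm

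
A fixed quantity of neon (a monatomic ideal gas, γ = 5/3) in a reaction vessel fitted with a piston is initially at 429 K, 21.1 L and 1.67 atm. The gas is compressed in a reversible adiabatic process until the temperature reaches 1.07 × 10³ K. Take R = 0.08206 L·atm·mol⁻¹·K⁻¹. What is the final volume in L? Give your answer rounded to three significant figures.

Reversible adiabatic, γ = 5/3: P₂ = P₁·(T₂/T₁)^(γ/(γ−1)) = 16.41 atm; V₂ = V₁·(T₁/T₂)^(1/(γ−1)) = 5.357 L.

V₂ ≈ 5.36 L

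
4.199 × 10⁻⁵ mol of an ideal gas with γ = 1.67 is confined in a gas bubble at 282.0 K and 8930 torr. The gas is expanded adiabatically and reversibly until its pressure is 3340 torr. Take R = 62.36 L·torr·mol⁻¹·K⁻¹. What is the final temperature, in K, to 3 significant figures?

T₂ ≈ 190 K

From PV = nRT: V₁ = nRT₁/P₁ = 8.269e-05 L.
Adiabatic (γ = 1.67), T V^(γ−1) and P V^γ constant: T₂ = T₁·(P₂/P₁)^((γ−1)/γ) = 190.1 K; V₂ = V₁·(P₁/P₂)^(1/γ) = 0.0001490 L.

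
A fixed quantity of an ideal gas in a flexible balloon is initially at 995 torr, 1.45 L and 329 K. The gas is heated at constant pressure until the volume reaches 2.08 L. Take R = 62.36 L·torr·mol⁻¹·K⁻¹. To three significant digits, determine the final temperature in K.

T₂ ≈ 472 K

P constant ⇒ V ∝ T: P₂ = P₁; T₂ = T₁·(V₂/V₁) = 471.9 K.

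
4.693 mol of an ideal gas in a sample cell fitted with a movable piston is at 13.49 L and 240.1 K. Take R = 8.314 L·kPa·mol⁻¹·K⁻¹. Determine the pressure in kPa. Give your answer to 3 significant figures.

P ≈ 694 kPa

PV = nRT ⇒ P = nRT/V = (4.693 × 8.314 × 240.1) / 13.49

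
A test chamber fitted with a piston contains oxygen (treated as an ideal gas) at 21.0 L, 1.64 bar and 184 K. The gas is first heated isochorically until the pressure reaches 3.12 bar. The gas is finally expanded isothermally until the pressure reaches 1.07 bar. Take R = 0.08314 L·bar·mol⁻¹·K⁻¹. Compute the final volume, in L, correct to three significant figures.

V constant ⇒ P ∝ T: V₂ = V₁; T₂ = T₁·(P₂/P₁) = 350.0 K.
T constant ⇒ Boyle's law P V = const: T₃ = T₂; V₃ = V₂·(P₂/P₃) = 61.23 L.

V₃ ≈ 61.2 L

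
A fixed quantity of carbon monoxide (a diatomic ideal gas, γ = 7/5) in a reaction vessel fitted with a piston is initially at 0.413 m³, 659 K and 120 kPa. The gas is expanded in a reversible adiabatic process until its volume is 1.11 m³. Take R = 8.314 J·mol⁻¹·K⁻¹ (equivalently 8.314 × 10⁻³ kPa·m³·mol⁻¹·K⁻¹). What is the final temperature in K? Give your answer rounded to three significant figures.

Reversible adiabatic, γ = 7/5: T₂ = T₁·(V₁/V₂)^(γ−1) = 443.7 K; P₂ = P₁·(V₁/V₂)^γ = 30.06 kPa.

T₂ ≈ 444 K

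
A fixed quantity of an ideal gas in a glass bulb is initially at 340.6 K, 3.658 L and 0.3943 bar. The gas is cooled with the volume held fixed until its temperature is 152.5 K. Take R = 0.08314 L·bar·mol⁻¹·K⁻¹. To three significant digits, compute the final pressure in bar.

P₂ ≈ 0.177 bar

V constant ⇒ P ∝ T: V₂ = V₁; P₂ = P₁·(T₂/T₁) = 0.1765 bar.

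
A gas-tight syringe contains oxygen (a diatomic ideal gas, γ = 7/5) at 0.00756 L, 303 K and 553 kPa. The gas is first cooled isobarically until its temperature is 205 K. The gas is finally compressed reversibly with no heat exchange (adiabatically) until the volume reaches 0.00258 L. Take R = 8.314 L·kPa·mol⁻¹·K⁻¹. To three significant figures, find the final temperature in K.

P constant ⇒ V ∝ T: P₂ = P₁; V₂ = V₁·(T₂/T₁) = 0.005115 L.
Reversible adiabatic, γ = 7/5: T₃ = T₂·(V₂/V₃)^(γ−1) = 269.5 K; P₃ = P₂·(V₂/V₃)^γ = 1442 kPa.

T₃ ≈ 270 K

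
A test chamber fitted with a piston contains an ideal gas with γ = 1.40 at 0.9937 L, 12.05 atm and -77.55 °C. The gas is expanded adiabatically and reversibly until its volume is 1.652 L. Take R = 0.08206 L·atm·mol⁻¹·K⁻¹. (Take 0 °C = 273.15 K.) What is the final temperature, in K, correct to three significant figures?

Convert: T₁ = 195.6 K.
Reversible adiabatic, γ = 1.40: T₂ = T₁·(V₁/V₂)^(γ−1) = 159.6 K; P₂ = P₁·(V₁/V₂)^γ = 5.915 atm.

T₂ ≈ 160 K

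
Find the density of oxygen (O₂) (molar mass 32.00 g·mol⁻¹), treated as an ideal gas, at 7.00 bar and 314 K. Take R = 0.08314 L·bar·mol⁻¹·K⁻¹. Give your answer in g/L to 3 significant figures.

ρ = PM/(RT) = (7.00 × 32.00) / (0.08314 × 314.0)

ρ ≈ 8.58 g/L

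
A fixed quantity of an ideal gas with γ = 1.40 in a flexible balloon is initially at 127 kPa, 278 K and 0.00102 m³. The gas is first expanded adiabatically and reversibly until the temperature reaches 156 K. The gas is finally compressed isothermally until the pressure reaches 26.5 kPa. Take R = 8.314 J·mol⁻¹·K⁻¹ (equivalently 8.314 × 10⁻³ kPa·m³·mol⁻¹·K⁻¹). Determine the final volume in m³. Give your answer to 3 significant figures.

V₃ ≈ 0.00274 m³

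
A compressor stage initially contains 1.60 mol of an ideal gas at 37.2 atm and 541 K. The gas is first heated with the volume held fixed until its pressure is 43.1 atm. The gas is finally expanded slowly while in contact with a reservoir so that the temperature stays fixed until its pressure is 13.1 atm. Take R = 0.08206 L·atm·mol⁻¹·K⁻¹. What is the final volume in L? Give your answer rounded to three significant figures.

V₃ ≈ 6.28 L

From PV = nRT: V₁ = nRT₁/P₁ = 1.909 L.
V constant ⇒ P ∝ T: V₂ = V₁; T₂ = T₁·(P₂/P₁) = 626.8 K.
Isothermal, so P V is constant: T₃ = T₂; V₃ = V₂·(P₂/P₃) = 6.282 L.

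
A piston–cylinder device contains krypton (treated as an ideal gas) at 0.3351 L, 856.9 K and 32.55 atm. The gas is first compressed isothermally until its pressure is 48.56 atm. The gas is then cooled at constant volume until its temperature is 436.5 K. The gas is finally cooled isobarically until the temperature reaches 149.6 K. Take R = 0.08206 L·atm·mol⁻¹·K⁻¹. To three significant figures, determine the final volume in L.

V₄ ≈ 0.0770 L

T constant ⇒ Boyle's law P V = const: T₂ = T₁; V₂ = V₁·(P₁/P₂) = 0.2246 L.
V constant ⇒ P ∝ T: V₃ = V₂; P₃ = P₂·(T₃/T₂) = 24.74 atm.
Isobaric, so V/T is constant: P₄ = P₃; V₄ = V₃·(T₄/T₃) = 0.07698 L.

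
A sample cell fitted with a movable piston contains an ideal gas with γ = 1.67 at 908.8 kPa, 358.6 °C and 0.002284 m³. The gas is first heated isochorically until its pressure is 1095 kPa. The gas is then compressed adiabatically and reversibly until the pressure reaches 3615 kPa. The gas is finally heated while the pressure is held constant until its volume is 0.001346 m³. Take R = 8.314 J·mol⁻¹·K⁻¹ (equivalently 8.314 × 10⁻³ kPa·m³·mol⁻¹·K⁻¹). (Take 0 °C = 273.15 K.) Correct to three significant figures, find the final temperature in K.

Convert: T₁ = 631.8 K.
Isochoric, so P/T is constant: V₂ = V₁; T₂ = T₁·(P₂/P₁) = 761.2 K.
Reversible adiabatic, γ = 1.67: T₃ = T₂·(P₃/P₂)^((γ−1)/γ) = 1229 K; V₃ = V₂·(P₂/P₃)^(1/γ) = 0.001117 m³.
P constant ⇒ V ∝ T: P₄ = P₃; T₄ = T₃·(V₄/V₃) = 1481 K.

T₄ ≈ 1.48e+03 K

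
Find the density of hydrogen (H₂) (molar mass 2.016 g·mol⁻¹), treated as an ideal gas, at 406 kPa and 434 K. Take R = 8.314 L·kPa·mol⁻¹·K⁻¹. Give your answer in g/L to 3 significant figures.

ρ = PM/(RT) = (406 × 2.016) / (8.314 × 434.0)

ρ ≈ 0.227 g/L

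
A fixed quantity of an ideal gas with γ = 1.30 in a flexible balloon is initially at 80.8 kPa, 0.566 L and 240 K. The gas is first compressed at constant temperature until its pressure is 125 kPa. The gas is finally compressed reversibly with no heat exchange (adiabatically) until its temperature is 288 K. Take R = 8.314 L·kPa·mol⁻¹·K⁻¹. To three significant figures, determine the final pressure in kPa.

T constant ⇒ Boyle's law P V = const: T₂ = T₁; V₂ = V₁·(P₁/P₂) = 0.3659 L.
Reversible adiabatic, γ = 1.30: P₃ = P₂·(T₃/T₂)^(γ/(γ−1)) = 275.4 kPa; V₃ = V₂·(T₂/T₃)^(1/(γ−1)) = 0.1992 L.

P₃ ≈ 275 kPa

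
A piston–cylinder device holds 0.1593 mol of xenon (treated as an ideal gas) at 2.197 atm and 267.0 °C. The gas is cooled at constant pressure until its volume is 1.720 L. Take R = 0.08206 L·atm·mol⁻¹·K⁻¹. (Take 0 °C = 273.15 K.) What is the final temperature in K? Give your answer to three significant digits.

Convert: T₁ = 540.1 K.
From PV = nRT: V₁ = nRT₁/P₁ = 3.214 L.
P constant ⇒ V ∝ T: P₂ = P₁; T₂ = T₁·(V₂/V₁) = 289.1 K.

T₂ ≈ 289 K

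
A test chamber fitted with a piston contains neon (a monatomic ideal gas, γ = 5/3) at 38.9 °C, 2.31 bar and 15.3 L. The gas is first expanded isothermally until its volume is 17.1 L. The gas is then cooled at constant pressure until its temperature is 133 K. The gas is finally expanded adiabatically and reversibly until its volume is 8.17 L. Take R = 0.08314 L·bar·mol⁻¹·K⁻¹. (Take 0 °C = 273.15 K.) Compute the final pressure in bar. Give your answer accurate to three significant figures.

Convert: T₁ = 312.0 K.
T constant ⇒ Boyle's law P V = const: T₂ = T₁; P₂ = P₁·(V₁/V₂) = 2.067 bar.
Isobaric, so V/T is constant: P₃ = P₂; V₃ = V₂·(T₃/T₂) = 7.288 L.
Reversible adiabatic, γ = 5/3: T₄ = T₃·(V₃/V₄)^(γ−1) = 123.2 K; P₄ = P₃·(V₃/V₄)^γ = 1.709 bar.

P₄ ≈ 1.71 bar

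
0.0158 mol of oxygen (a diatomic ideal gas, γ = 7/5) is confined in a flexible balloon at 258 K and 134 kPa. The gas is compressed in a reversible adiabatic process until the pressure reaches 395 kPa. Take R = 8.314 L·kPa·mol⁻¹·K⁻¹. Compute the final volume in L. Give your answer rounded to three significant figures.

V₂ ≈ 0.117 L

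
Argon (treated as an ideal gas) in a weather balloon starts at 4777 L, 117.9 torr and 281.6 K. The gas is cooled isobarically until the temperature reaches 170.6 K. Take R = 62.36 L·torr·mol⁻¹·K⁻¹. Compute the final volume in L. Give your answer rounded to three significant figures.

Isobaric, so V/T is constant: P₂ = P₁; V₂ = V₁·(T₂/T₁) = 2894 L.

V₂ ≈ 2.89e+03 L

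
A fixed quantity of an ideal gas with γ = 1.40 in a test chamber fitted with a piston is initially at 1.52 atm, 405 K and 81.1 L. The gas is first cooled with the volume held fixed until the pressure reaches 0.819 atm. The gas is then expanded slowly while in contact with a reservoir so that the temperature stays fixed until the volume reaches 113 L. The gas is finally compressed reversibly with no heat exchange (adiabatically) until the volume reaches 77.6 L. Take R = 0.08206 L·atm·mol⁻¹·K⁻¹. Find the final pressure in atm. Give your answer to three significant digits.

P₄ ≈ 0.995 atm

V constant ⇒ P ∝ T: V₂ = V₁; T₂ = T₁·(P₂/P₁) = 218.2 K.
T constant ⇒ Boyle's law P V = const: T₃ = T₂; P₃ = P₂·(V₂/V₃) = 0.5878 atm.
Reversible adiabatic, γ = 1.40: T₄ = T₃·(V₃/V₄)^(γ−1) = 253.6 K; P₄ = P₃·(V₃/V₄)^γ = 0.9948 atm.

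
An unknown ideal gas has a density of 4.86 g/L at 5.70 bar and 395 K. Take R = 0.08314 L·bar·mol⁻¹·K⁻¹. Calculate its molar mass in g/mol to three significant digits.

M ≈ 28.0 g/mol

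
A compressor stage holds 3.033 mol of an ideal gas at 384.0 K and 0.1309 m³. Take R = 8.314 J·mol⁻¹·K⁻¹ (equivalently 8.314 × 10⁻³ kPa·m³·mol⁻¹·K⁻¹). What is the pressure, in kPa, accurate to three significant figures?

P ≈ 74.0 kPa

PV = nRT ⇒ P = nRT/V = (3.033 × 8.314 × 10⁻³ × 384.0) / 0.1309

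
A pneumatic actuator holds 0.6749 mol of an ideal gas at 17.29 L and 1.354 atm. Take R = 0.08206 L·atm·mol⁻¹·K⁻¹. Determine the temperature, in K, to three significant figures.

PV = nRT ⇒ T = PV/(nR) = (1.354 × 17.29) / (0.6749 × 0.08206)

T ≈ 423 K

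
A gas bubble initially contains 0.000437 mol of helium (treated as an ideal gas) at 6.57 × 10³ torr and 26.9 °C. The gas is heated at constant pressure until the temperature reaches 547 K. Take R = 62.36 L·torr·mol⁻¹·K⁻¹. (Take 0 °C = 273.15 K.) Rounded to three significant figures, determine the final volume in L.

Convert: T₁ = 300.0 K.
From PV = nRT: V₁ = nRT₁/P₁ = 0.001245 L.
Isobaric, so V/T is constant: P₂ = P₁; V₂ = V₁·(T₂/T₁) = 0.002269 L.

V₂ ≈ 0.00227 L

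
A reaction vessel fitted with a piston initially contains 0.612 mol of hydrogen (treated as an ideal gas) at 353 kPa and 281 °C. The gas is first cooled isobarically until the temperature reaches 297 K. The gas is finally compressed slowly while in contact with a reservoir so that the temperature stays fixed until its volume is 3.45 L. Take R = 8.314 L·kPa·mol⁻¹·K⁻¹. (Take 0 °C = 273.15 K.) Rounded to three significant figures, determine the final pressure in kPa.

P₃ ≈ 438 kPa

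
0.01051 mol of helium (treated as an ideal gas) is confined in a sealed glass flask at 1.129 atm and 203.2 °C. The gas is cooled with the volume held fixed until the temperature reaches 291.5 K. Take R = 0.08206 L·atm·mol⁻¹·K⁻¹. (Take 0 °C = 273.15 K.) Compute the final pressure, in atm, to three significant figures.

Convert: T₁ = 476.3 K.
From PV = nRT: V₁ = nRT₁/P₁ = 0.3639 L.
V constant ⇒ P ∝ T: V₂ = V₁; P₂ = P₁·(T₂/T₁) = 0.6909 atm.

P₂ ≈ 0.691 atm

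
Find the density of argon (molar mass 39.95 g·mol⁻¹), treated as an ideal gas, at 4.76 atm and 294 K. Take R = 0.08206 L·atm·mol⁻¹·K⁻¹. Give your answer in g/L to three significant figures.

ρ = PM/(RT) = (4.76 × 39.95) / (0.08206 × 294.0)

ρ ≈ 7.88 g/L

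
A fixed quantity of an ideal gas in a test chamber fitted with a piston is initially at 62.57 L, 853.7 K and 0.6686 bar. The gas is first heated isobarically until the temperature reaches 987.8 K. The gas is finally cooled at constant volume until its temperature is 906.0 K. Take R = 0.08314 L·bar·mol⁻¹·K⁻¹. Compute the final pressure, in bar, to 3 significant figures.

P constant ⇒ V ∝ T: P₂ = P₁; V₂ = V₁·(T₂/T₁) = 72.40 L.
Isochoric, so P/T is constant: V₃ = V₂; P₃ = P₂·(T₃/T₂) = 0.6132 bar.

P₃ ≈ 0.613 bar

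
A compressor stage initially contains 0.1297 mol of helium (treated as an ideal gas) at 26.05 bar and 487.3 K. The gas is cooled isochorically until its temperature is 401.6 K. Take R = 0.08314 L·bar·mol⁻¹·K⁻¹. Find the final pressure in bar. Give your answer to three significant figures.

P₂ ≈ 21.5 bar

From PV = nRT: V₁ = nRT₁/P₁ = 0.2017 L.
Isochoric, so P/T is constant: V₂ = V₁; P₂ = P₁·(T₂/T₁) = 21.47 bar.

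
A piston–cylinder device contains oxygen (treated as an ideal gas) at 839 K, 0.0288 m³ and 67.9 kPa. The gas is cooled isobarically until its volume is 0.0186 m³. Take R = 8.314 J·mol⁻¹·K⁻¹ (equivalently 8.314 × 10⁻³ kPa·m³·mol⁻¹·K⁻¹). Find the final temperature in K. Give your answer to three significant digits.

T₂ ≈ 542 K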